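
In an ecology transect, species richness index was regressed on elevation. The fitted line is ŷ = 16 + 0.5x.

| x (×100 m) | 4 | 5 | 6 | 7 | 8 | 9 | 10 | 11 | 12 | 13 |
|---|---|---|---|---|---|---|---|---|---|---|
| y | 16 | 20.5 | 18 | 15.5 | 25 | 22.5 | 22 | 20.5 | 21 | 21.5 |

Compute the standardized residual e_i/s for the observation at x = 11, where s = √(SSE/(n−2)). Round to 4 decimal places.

x=4: ŷ = 16 + 0.5·4 = 18; e = 16 − 18 = -2
x=5: ŷ = 16 + 0.5·5 = 18.5; e = 20.5 − 18.5 = 2
x=6: ŷ = 16 + 0.5·6 = 19; e = 18 − 19 = -1
x=7: ŷ = 16 + 0.5·7 = 19.5; e = 15.5 − 19.5 = -4
x=8: ŷ = 16 + 0.5·8 = 20; e = 25 − 20 = 5
x=9: ŷ = 16 + 0.5·9 = 20.5; e = 22.5 − 20.5 = 2
x=10: ŷ = 16 + 0.5·10 = 21; e = 22 − 21 = 1
x=11: ŷ = 16 + 0.5·11 = 21.5; e = 20.5 − 21.5 = -1
x=12: ŷ = 16 + 0.5·12 = 22; e = 21 − 22 = -1
x=13: ŷ = 16 + 0.5·13 = 22.5; e = 21.5 − 22.5 = -1
SSE = 4 + 4 + 1 + 16 + 25 + 4 + 1 + 1 + 1 + 1 = 58
s = √(58/8) = 2.69258
e/s = -1 / 2.69258 = -0.3714

-0.3714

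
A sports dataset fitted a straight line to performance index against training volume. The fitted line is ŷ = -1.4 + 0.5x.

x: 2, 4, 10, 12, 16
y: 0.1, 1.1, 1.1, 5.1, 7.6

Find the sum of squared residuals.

SSE = 8

x=2: ŷ = -1.4 + 0.5·2 = -0.4; e = 0.1 − (-0.4) = 0.5
x=4: ŷ = -1.4 + 0.5·4 = 0.6; e = 1.1 − 0.6 = 0.5
x=10: ŷ = -1.4 + 0.5·10 = 3.6; e = 1.1 − 3.6 = -2.5
x=12: ŷ = -1.4 + 0.5·12 = 4.6; e = 5.1 − 4.6 = 0.5
x=16: ŷ = -1.4 + 0.5·16 = 6.6; e = 7.6 − 6.6 = 1
SSE = 0.25 + 0.25 + 6.25 + 0.25 + 1 = 8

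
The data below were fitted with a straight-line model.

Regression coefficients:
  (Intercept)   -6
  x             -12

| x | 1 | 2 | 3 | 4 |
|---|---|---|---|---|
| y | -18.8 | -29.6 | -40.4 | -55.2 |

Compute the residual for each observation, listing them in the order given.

-0.8, 0.4, 1.6, -1.2

x=1: ŷ = -6 − 12·1 = -18; e = -18.8 − (-18) = -0.8
x=2: ŷ = -6 − 12·2 = -30; e = -29.6 − (-30) = 0.4
x=3: ŷ = -6 − 12·3 = -42; e = -40.4 − (-42) = 1.6
x=4: ŷ = -6 − 12·4 = -54; e = -55.2 − (-54) = -1.2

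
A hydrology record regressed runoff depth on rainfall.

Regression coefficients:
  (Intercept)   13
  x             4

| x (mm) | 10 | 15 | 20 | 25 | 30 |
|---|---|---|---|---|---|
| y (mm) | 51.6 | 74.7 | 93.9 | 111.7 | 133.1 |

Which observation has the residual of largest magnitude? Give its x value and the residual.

x = 15, e = 1.7

x=10: ŷ = 13 + 4·10 = 53; e = 51.6 − 53 = -1.4
x=15: ŷ = 13 + 4·15 = 73; e = 74.7 − 73 = 1.7
x=20: ŷ = 13 + 4·20 = 93; e = 93.9 − 93 = 0.9
x=25: ŷ = 13 + 4·25 = 113; e = 111.7 − 113 = -1.3
x=30: ŷ = 13 + 4·30 = 133; e = 133.1 − 133 = 0.1
Largest |e| is 1.7 at x = 15, residual 1.7.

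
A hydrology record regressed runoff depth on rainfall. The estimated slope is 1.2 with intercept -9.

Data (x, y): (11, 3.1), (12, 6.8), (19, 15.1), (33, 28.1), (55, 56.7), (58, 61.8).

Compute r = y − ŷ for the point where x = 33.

ŷ = -9 + 1.2·33 = 30.6
r = 28.1 − 30.6 = -2.5

r = -2.5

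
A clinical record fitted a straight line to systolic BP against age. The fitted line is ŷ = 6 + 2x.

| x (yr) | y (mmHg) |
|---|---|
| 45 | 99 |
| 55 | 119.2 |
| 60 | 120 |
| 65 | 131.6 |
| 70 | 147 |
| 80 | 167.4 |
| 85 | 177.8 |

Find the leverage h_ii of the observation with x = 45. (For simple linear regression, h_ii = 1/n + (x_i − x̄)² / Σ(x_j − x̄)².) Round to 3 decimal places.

h = 0.509

x̄ = (45 + 55 + 60 + 65 + 70 + 80 + 85)/7 = 65.7143
Σ(x − x̄)² = 429.082 + 114.796 + 32.6531 + 0.510204 + 18.3673 + 204.082 + 371.939 = 1171.43
h = 1/7 + (-20.7143)²/1171.43 = 0.142857 + 0.366289 = 0.509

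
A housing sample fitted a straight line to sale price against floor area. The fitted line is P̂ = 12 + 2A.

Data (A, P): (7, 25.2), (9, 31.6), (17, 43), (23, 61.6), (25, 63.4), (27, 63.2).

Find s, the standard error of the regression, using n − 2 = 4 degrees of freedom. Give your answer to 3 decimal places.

s = 2.956

A=7: P̂ = 12 + 2·7 = 26; r = 25.2 − 26 = -0.8
A=9: P̂ = 12 + 2·9 = 30; r = 31.6 − 30 = 1.6
A=17: P̂ = 12 + 2·17 = 46; r = 43 − 46 = -3
A=23: P̂ = 12 + 2·23 = 58; r = 61.6 − 58 = 3.6
A=25: P̂ = 12 + 2·25 = 62; r = 63.4 − 62 = 1.4
A=27: P̂ = 12 + 2·27 = 66; r = 63.2 − 66 = -2.8
SSE = 0.64 + 2.56 + 9 + 12.96 + 1.96 + 7.84 = 34.96
s = √(34.96/4) = √8.74 ≈ 2.956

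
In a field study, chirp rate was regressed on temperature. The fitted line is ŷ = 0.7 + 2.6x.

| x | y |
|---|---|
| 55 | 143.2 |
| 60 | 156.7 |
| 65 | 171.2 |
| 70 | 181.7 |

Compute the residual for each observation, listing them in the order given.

-0.5, 0, 1.5, -1

x=55: ŷ = 0.7 + 2.6·55 = 143.7; r = 143.2 − 143.7 = -0.5
x=60: ŷ = 0.7 + 2.6·60 = 156.7; r = 156.7 − 156.7 = 0
x=65: ŷ = 0.7 + 2.6·65 = 169.7; r = 171.2 − 169.7 = 1.5
x=70: ŷ = 0.7 + 2.6·70 = 182.7; r = 181.7 − 182.7 = -1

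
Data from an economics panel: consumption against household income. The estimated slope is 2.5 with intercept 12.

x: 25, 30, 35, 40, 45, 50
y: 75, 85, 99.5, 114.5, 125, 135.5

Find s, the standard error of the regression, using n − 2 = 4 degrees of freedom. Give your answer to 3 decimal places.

s = 1.803

x=25: ŷ = 12 + 2.5·25 = 74.5; e = 75 − 74.5 = 0.5
x=30: ŷ = 12 + 2.5·30 = 87; e = 85 − 87 = -2
x=35: ŷ = 12 + 2.5·35 = 99.5; e = 99.5 − 99.5 = 0
x=40: ŷ = 12 + 2.5·40 = 112; e = 114.5 − 112 = 2.5
x=45: ŷ = 12 + 2.5·45 = 124.5; e = 125 − 124.5 = 0.5
x=50: ŷ = 12 + 2.5·50 = 137; e = 135.5 − 137 = -1.5
SSE = 0.25 + 4 + 0 + 6.25 + 0.25 + 2.25 = 13
s = √(13/4) = √3.25 ≈ 1.803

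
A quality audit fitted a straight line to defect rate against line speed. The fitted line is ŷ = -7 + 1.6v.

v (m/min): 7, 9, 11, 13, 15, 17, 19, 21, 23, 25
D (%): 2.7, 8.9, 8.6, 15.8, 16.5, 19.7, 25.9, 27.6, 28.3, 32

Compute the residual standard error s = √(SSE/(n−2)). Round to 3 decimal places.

s = 1.714

v=7: ŷ = -7 + 1.6·7 = 4.2; e = 2.7 − 4.2 = -1.5
v=9: ŷ = -7 + 1.6·9 = 7.4; e = 8.9 − 7.4 = 1.5
v=11: ŷ = -7 + 1.6·11 = 10.6; e = 8.6 − 10.6 = -2
v=13: ŷ = -7 + 1.6·13 = 13.8; e = 15.8 − 13.8 = 2
v=15: ŷ = -7 + 1.6·15 = 17; e = 16.5 − 17 = -0.5
v=17: ŷ = -7 + 1.6·17 = 20.2; e = 19.7 − 20.2 = -0.5
v=19: ŷ = -7 + 1.6·19 = 23.4; e = 25.9 − 23.4 = 2.5
v=21: ŷ = -7 + 1.6·21 = 26.6; e = 27.6 − 26.6 = 1
v=23: ŷ = -7 + 1.6·23 = 29.8; e = 28.3 − 29.8 = -1.5
v=25: ŷ = -7 + 1.6·25 = 33; e = 32 − 33 = -1
SSE = 2.25 + 2.25 + 4 + 4 + 0.25 + 0.25 + 6.25 + 1 + 2.25 + 1 = 23.5
s = √(23.5/8) = √2.9375 ≈ 1.714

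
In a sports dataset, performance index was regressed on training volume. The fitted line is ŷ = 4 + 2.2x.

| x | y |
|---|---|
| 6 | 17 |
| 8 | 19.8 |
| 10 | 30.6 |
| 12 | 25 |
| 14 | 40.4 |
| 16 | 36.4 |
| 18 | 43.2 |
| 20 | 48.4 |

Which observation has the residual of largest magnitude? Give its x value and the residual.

x = 14, r = 5.6

x=6: ŷ = 4 + 2.2·6 = 17.2; r = 17 − 17.2 = -0.2
x=8: ŷ = 4 + 2.2·8 = 21.6; r = 19.8 − 21.6 = -1.8
x=10: ŷ = 4 + 2.2·10 = 26; r = 30.6 − 26 = 4.6
x=12: ŷ = 4 + 2.2·12 = 30.4; r = 25 − 30.4 = -5.4
x=14: ŷ = 4 + 2.2·14 = 34.8; r = 40.4 − 34.8 = 5.6
x=16: ŷ = 4 + 2.2·16 = 39.2; r = 36.4 − 39.2 = -2.8
x=18: ŷ = 4 + 2.2·18 = 43.6; r = 43.2 − 43.6 = -0.4
x=20: ŷ = 4 + 2.2·20 = 48; r = 48.4 − 48 = 0.4
Largest |r| is 5.6 at x = 14, residual 5.6.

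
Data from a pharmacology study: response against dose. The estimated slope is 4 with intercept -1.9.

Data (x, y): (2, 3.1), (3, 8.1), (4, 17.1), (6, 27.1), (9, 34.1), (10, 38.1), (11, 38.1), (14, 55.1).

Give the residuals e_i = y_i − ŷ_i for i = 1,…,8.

x=2: ŷ = -1.9 + 4·2 = 6.1; e = 3.1 − 6.1 = -3
x=3: ŷ = -1.9 + 4·3 = 10.1; e = 8.1 − 10.1 = -2
x=4: ŷ = -1.9 + 4·4 = 14.1; e = 17.1 − 14.1 = 3
x=6: ŷ = -1.9 + 4·6 = 22.1; e = 27.1 − 22.1 = 5
x=9: ŷ = -1.9 + 4·9 = 34.1; e = 34.1 − 34.1 = 0
x=10: ŷ = -1.9 + 4·10 = 38.1; e = 38.1 − 38.1 = 0
x=11: ŷ = -1.9 + 4·11 = 42.1; e = 38.1 − 42.1 = -4
x=14: ŷ = -1.9 + 4·14 = 54.1; e = 55.1 − 54.1 = 1

-3, -2, 3, 5, 0, 0, -4, 1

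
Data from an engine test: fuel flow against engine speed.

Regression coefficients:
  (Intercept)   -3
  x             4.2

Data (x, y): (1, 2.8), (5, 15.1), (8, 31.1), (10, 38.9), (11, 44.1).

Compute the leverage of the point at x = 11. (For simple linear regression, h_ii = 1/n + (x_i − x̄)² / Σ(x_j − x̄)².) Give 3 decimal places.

h = 0.442

x̄ = (1 + 5 + 8 + 10 + 11)/5 = 7
Σ(x − x̄)² = 36 + 4 + 1 + 9 + 16 = 66
h = 1/5 + (4)²/66 = 0.2 + 0.242424 = 0.442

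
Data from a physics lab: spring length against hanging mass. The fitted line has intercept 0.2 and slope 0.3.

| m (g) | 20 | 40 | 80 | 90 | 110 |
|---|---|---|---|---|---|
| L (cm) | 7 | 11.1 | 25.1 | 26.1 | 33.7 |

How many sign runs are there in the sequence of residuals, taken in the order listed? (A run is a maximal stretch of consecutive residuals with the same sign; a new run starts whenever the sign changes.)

m=20: L̂ = 0.2 + 0.3·20 = 6.2; e = 7 − 6.2 = 0.8
m=40: L̂ = 0.2 + 0.3·40 = 12.2; e = 11.1 − 12.2 = -1.1
m=80: L̂ = 0.2 + 0.3·80 = 24.2; e = 25.1 − 24.2 = 0.9
m=90: L̂ = 0.2 + 0.3·90 = 27.2; e = 26.1 − 27.2 = -1.1
m=110: L̂ = 0.2 + 0.3·110 = 33.2; e = 33.7 − 33.2 = 0.5
Signs: + − + − +
Runs: +×1, −×1, +×1, −×1, +×1 → 5

5 runs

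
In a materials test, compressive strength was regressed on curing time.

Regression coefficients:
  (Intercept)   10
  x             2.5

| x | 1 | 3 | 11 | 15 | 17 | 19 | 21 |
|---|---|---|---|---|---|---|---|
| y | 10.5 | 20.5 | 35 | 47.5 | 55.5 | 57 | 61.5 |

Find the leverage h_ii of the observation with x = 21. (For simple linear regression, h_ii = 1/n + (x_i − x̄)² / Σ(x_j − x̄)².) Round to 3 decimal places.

h = 0.344

x̄ = (1 + 3 + 11 + 15 + 17 + 19 + 21)/7 = 12.4286
Σ(x − x̄)² = 130.612 + 88.898 + 2.04082 + 6.61224 + 20.898 + 43.1837 + 73.4694 = 365.714
h = 1/7 + (8.57143)²/365.714 = 0.142857 + 0.200893 = 0.344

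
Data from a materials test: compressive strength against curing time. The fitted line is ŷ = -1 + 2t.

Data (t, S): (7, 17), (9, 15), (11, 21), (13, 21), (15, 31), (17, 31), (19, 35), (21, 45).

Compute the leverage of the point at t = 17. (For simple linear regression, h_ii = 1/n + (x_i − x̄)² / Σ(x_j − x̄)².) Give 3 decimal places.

t̄ = (7 + 9 + 11 + 13 + 15 + 17 + 19 + 21)/8 = 14
Σ(t − t̄)² = 49 + 25 + 9 + 1 + 1 + 9 + 25 + 49 = 168
h = 1/8 + (3)²/168 = 0.125 + 0.0535714 = 0.179

h = 0.179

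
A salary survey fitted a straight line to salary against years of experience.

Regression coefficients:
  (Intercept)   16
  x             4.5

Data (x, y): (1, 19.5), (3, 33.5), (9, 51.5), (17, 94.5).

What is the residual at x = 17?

ŷ = 16 + 4.5·17 = 92.5
e = 94.5 − 92.5 = 2

e = 2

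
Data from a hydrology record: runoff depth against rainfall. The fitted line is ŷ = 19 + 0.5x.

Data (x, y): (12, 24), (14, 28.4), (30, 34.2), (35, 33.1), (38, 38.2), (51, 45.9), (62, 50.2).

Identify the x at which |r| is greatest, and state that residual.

x = 35, r = -3.4

x=12: ŷ = 19 + 0.5·12 = 25; r = 24 − 25 = -1
x=14: ŷ = 19 + 0.5·14 = 26; r = 28.4 − 26 = 2.4
x=30: ŷ = 19 + 0.5·30 = 34; r = 34.2 − 34 = 0.2
x=35: ŷ = 19 + 0.5·35 = 36.5; r = 33.1 − 36.5 = -3.4
x=38: ŷ = 19 + 0.5·38 = 38; r = 38.2 − 38 = 0.2
x=51: ŷ = 19 + 0.5·51 = 44.5; r = 45.9 − 44.5 = 1.4
x=62: ŷ = 19 + 0.5·62 = 50; r = 50.2 − 50 = 0.2
Largest |r| is 3.4 at x = 35, residual -3.4.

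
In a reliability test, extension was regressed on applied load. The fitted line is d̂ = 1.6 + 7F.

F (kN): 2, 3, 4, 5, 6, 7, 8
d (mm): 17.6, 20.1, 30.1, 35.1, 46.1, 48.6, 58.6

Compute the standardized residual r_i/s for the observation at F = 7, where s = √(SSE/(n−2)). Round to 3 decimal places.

-0.913

F=2: d̂ = 1.6 + 7·2 = 15.6; r = 17.6 − 15.6 = 2
F=3: d̂ = 1.6 + 7·3 = 22.6; r = 20.1 − 22.6 = -2.5
F=4: d̂ = 1.6 + 7·4 = 29.6; r = 30.1 − 29.6 = 0.5
F=5: d̂ = 1.6 + 7·5 = 36.6; r = 35.1 − 36.6 = -1.5
F=6: d̂ = 1.6 + 7·6 = 43.6; r = 46.1 − 43.6 = 2.5
F=7: d̂ = 1.6 + 7·7 = 50.6; r = 48.6 − 50.6 = -2
F=8: d̂ = 1.6 + 7·8 = 57.6; r = 58.6 − 57.6 = 1
SSE = 4 + 6.25 + 0.25 + 2.25 + 6.25 + 4 + 1 = 24
s = √(24/5) = 2.19089
r/s = -2 / 2.19089 = -0.913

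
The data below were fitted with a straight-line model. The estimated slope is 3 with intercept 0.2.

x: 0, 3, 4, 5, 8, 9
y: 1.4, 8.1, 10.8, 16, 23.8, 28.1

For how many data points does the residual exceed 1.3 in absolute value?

1

x=0: ŷ = 0.2 + 3·0 = 0.2; r = 1.4 − 0.2 = 1.2
x=3: ŷ = 0.2 + 3·3 = 9.2; r = 8.1 − 9.2 = -1.1
x=4: ŷ = 0.2 + 3·4 = 12.2; r = 10.8 − 12.2 = -1.4
x=5: ŷ = 0.2 + 3·5 = 15.2; r = 16 − 15.2 = 0.8
x=8: ŷ = 0.2 + 3·8 = 24.2; r = 23.8 − 24.2 = -0.4
x=9: ŷ = 0.2 + 3·9 = 27.2; r = 28.1 − 27.2 = 0.9
|r| > 1.3: x=4 (|r|=1.4) → 1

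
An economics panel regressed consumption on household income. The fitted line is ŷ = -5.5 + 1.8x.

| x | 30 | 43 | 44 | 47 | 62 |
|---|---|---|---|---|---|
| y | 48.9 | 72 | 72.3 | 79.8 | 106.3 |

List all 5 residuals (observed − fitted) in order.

0.4, 0.1, -1.4, 0.7, 0.2

x=30: ŷ = -5.5 + 1.8·30 = 48.5; r = 48.9 − 48.5 = 0.4
x=43: ŷ = -5.5 + 1.8·43 = 71.9; r = 72 − 71.9 = 0.1
x=44: ŷ = -5.5 + 1.8·44 = 73.7; r = 72.3 − 73.7 = -1.4
x=47: ŷ = -5.5 + 1.8·47 = 79.1; r = 79.8 − 79.1 = 0.7
x=62: ŷ = -5.5 + 1.8·62 = 106.1; r = 106.3 − 106.1 = 0.2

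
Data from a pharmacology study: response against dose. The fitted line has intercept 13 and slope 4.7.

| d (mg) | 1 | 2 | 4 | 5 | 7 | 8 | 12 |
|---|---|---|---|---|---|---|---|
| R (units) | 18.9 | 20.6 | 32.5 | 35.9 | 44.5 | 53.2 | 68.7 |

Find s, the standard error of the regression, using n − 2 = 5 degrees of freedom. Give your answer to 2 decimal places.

s = 1.72

d=1: ŷ = 13 + 4.7·1 = 17.7; e = 18.9 − 17.7 = 1.2
d=2: ŷ = 13 + 4.7·2 = 22.4; e = 20.6 − 22.4 = -1.8
d=4: ŷ = 13 + 4.7·4 = 31.8; e = 32.5 − 31.8 = 0.7
d=5: ŷ = 13 + 4.7·5 = 36.5; e = 35.9 − 36.5 = -0.6
d=7: ŷ = 13 + 4.7·7 = 45.9; e = 44.5 − 45.9 = -1.4
d=8: ŷ = 13 + 4.7·8 = 50.6; e = 53.2 − 50.6 = 2.6
d=12: ŷ = 13 + 4.7·12 = 69.4; e = 68.7 − 69.4 = -0.7
SSE = 1.44 + 3.24 + 0.49 + 0.36 + 1.96 + 6.76 + 0.49 = 14.74
s = √(14.74/5) = √2.948 ≈ 1.72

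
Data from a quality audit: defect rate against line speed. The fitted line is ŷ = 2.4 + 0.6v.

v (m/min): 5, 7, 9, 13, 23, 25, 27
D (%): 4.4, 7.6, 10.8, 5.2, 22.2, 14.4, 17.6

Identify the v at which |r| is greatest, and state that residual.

v = 23, r = 6

v=5: ŷ = 2.4 + 0.6·5 = 5.4; r = 4.4 − 5.4 = -1
v=7: ŷ = 2.4 + 0.6·7 = 6.6; r = 7.6 − 6.6 = 1
v=9: ŷ = 2.4 + 0.6·9 = 7.8; r = 10.8 − 7.8 = 3
v=13: ŷ = 2.4 + 0.6·13 = 10.2; r = 5.2 − 10.2 = -5
v=23: ŷ = 2.4 + 0.6·23 = 16.2; r = 22.2 − 16.2 = 6
v=25: ŷ = 2.4 + 0.6·25 = 17.4; r = 14.4 − 17.4 = -3
v=27: ŷ = 2.4 + 0.6·27 = 18.6; r = 17.6 − 18.6 = -1
Largest |r| is 6 at v = 23, residual 6.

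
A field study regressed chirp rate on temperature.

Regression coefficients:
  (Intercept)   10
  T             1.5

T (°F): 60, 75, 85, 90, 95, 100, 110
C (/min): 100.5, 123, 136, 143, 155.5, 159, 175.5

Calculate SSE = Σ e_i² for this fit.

SSE = 17

T=60: ŷ = 10 + 1.5·60 = 100; e = 100.5 − 100 = 0.5
T=75: ŷ = 10 + 1.5·75 = 122.5; e = 123 − 122.5 = 0.5
T=85: ŷ = 10 + 1.5·85 = 137.5; e = 136 − 137.5 = -1.5
T=90: ŷ = 10 + 1.5·90 = 145; e = 143 − 145 = -2
T=95: ŷ = 10 + 1.5·95 = 152.5; e = 155.5 − 152.5 = 3
T=100: ŷ = 10 + 1.5·100 = 160; e = 159 − 160 = -1
T=110: ŷ = 10 + 1.5·110 = 175; e = 175.5 − 175 = 0.5
SSE = 0.25 + 0.25 + 2.25 + 4 + 9 + 1 + 0.25 = 17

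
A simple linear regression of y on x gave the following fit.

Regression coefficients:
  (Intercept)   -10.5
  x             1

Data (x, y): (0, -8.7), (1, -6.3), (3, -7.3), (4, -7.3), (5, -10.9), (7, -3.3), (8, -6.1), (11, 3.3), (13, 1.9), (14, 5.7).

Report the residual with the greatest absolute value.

e = -5.4

x=0: ŷ = -10.5 + 0 = -10.5; e = -8.7 − (-10.5) = 1.8
x=1: ŷ = -10.5 + 1 = -9.5; e = -6.3 − (-9.5) = 3.2
x=3: ŷ = -10.5 + 3 = -7.5; e = -7.3 − (-7.5) = 0.2
x=4: ŷ = -10.5 + 4 = -6.5; e = -7.3 − (-6.5) = -0.8
x=5: ŷ = -10.5 + 5 = -5.5; e = -10.9 − (-5.5) = -5.4
x=7: ŷ = -10.5 + 7 = -3.5; e = -3.3 − (-3.5) = 0.2
x=8: ŷ = -10.5 + 8 = -2.5; e = -6.1 − (-2.5) = -3.6
x=11: ŷ = -10.5 + 11 = 0.5; e = 3.3 − 0.5 = 2.8
x=13: ŷ = -10.5 + 13 = 2.5; e = 1.9 − 2.5 = -0.6
x=14: ŷ = -10.5 + 14 = 3.5; e = 5.7 − 3.5 = 2.2
Largest |e| is 5.4 at x = 5, residual -5.4.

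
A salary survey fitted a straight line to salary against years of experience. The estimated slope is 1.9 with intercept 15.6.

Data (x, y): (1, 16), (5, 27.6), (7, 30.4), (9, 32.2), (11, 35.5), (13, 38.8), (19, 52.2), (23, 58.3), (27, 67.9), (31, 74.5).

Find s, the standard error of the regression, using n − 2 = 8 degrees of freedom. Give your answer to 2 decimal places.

s = 1.44

x=1: ŷ = 15.6 + 1.9·1 = 17.5; r = 16 − 17.5 = -1.5
x=5: ŷ = 15.6 + 1.9·5 = 25.1; r = 27.6 − 25.1 = 2.5
x=7: ŷ = 15.6 + 1.9·7 = 28.9; r = 30.4 − 28.9 = 1.5
x=9: ŷ = 15.6 + 1.9·9 = 32.7; r = 32.2 − 32.7 = -0.5
x=11: ŷ = 15.6 + 1.9·11 = 36.5; r = 35.5 − 36.5 = -1
x=13: ŷ = 15.6 + 1.9·13 = 40.3; r = 38.8 − 40.3 = -1.5
x=19: ŷ = 15.6 + 1.9·19 = 51.7; r = 52.2 − 51.7 = 0.5
x=23: ŷ = 15.6 + 1.9·23 = 59.3; r = 58.3 − 59.3 = -1
x=27: ŷ = 15.6 + 1.9·27 = 66.9; r = 67.9 − 66.9 = 1
x=31: ŷ = 15.6 + 1.9·31 = 74.5; r = 74.5 − 74.5 = 0
SSE = 2.25 + 6.25 + 2.25 + 0.25 + 1 + 2.25 + 0.25 + 1 + 1 + 0 = 16.5
s = √(16.5/8) = √2.0625 ≈ 1.44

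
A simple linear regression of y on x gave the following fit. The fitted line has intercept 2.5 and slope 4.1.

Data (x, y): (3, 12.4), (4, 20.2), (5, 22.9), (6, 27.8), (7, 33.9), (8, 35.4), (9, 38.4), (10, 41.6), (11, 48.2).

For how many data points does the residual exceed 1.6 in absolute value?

x=3: ŷ = 2.5 + 4.1·3 = 14.8; r = 12.4 − 14.8 = -2.4
x=4: ŷ = 2.5 + 4.1·4 = 18.9; r = 20.2 − 18.9 = 1.3
x=5: ŷ = 2.5 + 4.1·5 = 23; r = 22.9 − 23 = -0.1
x=6: ŷ = 2.5 + 4.1·6 = 27.1; r = 27.8 − 27.1 = 0.7
x=7: ŷ = 2.5 + 4.1·7 = 31.2; r = 33.9 − 31.2 = 2.7
x=8: ŷ = 2.5 + 4.1·8 = 35.3; r = 35.4 − 35.3 = 0.1
x=9: ŷ = 2.5 + 4.1·9 = 39.4; r = 38.4 − 39.4 = -1
x=10: ŷ = 2.5 + 4.1·10 = 43.5; r = 41.6 − 43.5 = -1.9
x=11: ŷ = 2.5 + 4.1·11 = 47.6; r = 48.2 − 47.6 = 0.6
|r| > 1.6: x=3 (|r|=2.4), x=7 (|r|=2.7), x=10 (|r|=1.9) → 3

3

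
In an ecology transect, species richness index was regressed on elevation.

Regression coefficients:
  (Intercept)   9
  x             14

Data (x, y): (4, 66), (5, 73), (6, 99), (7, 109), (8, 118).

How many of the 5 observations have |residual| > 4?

2

x=4: ŷ = 9 + 14·4 = 65; r = 66 − 65 = 1
x=5: ŷ = 9 + 14·5 = 79; r = 73 − 79 = -6
x=6: ŷ = 9 + 14·6 = 93; r = 99 − 93 = 6
x=7: ŷ = 9 + 14·7 = 107; r = 109 − 107 = 2
x=8: ŷ = 9 + 14·8 = 121; r = 118 − 121 = -3
|r| > 4: x=5 (|r|=6), x=6 (|r|=6) → 2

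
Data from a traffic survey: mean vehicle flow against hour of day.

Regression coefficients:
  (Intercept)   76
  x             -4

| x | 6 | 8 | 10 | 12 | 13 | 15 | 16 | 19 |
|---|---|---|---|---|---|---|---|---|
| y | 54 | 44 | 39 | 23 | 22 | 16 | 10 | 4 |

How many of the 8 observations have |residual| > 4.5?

1

x=6: ŷ = 76 − 4·6 = 52; r = 54 − 52 = 2
x=8: ŷ = 76 − 4·8 = 44; r = 44 − 44 = 0
x=10: ŷ = 76 − 4·10 = 36; r = 39 − 36 = 3
x=12: ŷ = 76 − 4·12 = 28; r = 23 − 28 = -5
x=13: ŷ = 76 − 4·13 = 24; r = 22 − 24 = -2
x=15: ŷ = 76 − 4·15 = 16; r = 16 − 16 = 0
x=16: ŷ = 76 − 4·16 = 12; r = 10 − 12 = -2
x=19: ŷ = 76 − 4·19 = 0; r = 4 − 0 = 4
|r| > 4.5: x=12 (|r|=5) → 1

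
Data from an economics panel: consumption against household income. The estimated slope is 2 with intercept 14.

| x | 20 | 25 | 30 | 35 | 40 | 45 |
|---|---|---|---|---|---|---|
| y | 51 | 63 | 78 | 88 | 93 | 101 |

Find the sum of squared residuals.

x=20: ŷ = 14 + 2·20 = 54; e = 51 − 54 = -3
x=25: ŷ = 14 + 2·25 = 64; e = 63 − 64 = -1
x=30: ŷ = 14 + 2·30 = 74; e = 78 − 74 = 4
x=35: ŷ = 14 + 2·35 = 84; e = 88 − 84 = 4
x=40: ŷ = 14 + 2·40 = 94; e = 93 − 94 = -1
x=45: ŷ = 14 + 2·45 = 104; e = 101 − 104 = -3
SSE = 9 + 1 + 16 + 16 + 1 + 9 = 52

SSE = 52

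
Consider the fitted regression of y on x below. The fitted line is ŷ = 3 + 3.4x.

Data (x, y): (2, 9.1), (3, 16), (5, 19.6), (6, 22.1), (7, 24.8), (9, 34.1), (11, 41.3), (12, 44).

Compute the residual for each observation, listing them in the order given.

x=2: ŷ = 3 + 3.4·2 = 9.8; e = 9.1 − 9.8 = -0.7
x=3: ŷ = 3 + 3.4·3 = 13.2; e = 16 − 13.2 = 2.8
x=5: ŷ = 3 + 3.4·5 = 20; e = 19.6 − 20 = -0.4
x=6: ŷ = 3 + 3.4·6 = 23.4; e = 22.1 − 23.4 = -1.3
x=7: ŷ = 3 + 3.4·7 = 26.8; e = 24.8 − 26.8 = -2
x=9: ŷ = 3 + 3.4·9 = 33.6; e = 34.1 − 33.6 = 0.5
x=11: ŷ = 3 + 3.4·11 = 40.4; e = 41.3 − 40.4 = 0.9
x=12: ŷ = 3 + 3.4·12 = 43.8; e = 44 − 43.8 = 0.2

-0.7, 2.8, -0.4, -1.3, -2, 0.5, 0.9, 0.2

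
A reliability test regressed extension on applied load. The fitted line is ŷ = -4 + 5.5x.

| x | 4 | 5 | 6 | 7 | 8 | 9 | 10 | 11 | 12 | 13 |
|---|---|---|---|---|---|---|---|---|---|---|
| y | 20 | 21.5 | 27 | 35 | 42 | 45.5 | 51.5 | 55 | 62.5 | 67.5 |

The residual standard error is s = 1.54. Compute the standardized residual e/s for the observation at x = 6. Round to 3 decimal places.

ŷ = -4 + 5.5·6 = 29
e = 27 − 29 = -2
e/s = -2 / 1.54 = -1.299

-1.299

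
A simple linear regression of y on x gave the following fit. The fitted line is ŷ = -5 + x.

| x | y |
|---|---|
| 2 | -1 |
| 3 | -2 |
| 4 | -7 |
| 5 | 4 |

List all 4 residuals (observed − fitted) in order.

2, 0, -6, 4

x=2: ŷ = -5 + 2 = -3; r = -1 − (-3) = 2
x=3: ŷ = -5 + 3 = -2; r = -2 − (-2) = 0
x=4: ŷ = -5 + 4 = -1; r = -7 − (-1) = -6
x=5: ŷ = -5 + 5 = 0; r = 4 − 0 = 4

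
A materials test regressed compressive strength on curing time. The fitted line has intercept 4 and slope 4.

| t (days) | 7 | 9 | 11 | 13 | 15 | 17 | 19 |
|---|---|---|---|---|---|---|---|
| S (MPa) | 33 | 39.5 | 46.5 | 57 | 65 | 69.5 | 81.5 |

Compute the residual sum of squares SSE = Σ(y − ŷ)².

t=7: ŷ = 4 + 4·7 = 32; e = 33 − 32 = 1
t=9: ŷ = 4 + 4·9 = 40; e = 39.5 − 40 = -0.5
t=11: ŷ = 4 + 4·11 = 48; e = 46.5 − 48 = -1.5
t=13: ŷ = 4 + 4·13 = 56; e = 57 − 56 = 1
t=15: ŷ = 4 + 4·15 = 64; e = 65 − 64 = 1
t=17: ŷ = 4 + 4·17 = 72; e = 69.5 − 72 = -2.5
t=19: ŷ = 4 + 4·19 = 80; e = 81.5 − 80 = 1.5
SSE = 1 + 0.25 + 2.25 + 1 + 1 + 6.25 + 2.25 = 14

SSE = 14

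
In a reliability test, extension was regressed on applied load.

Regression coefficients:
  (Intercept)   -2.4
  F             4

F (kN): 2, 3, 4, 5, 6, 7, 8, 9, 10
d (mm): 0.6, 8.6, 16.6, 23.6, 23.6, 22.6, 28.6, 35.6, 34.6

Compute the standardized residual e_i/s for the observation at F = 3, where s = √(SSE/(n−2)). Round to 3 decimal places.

F=2: d̂ = -2.4 + 4·2 = 5.6; e = 0.6 − 5.6 = -5
F=3: d̂ = -2.4 + 4·3 = 9.6; e = 8.6 − 9.6 = -1
F=4: d̂ = -2.4 + 4·4 = 13.6; e = 16.6 − 13.6 = 3
F=5: d̂ = -2.4 + 4·5 = 17.6; e = 23.6 − 17.6 = 6
F=6: d̂ = -2.4 + 4·6 = 21.6; e = 23.6 − 21.6 = 2
F=7: d̂ = -2.4 + 4·7 = 25.6; e = 22.6 − 25.6 = -3
F=8: d̂ = -2.4 + 4·8 = 29.6; e = 28.6 − 29.6 = -1
F=9: d̂ = -2.4 + 4·9 = 33.6; e = 35.6 − 33.6 = 2
F=10: d̂ = -2.4 + 4·10 = 37.6; e = 34.6 − 37.6 = -3
SSE = 25 + 1 + 9 + 36 + 4 + 9 + 1 + 4 + 9 = 98
s = √(98/7) = 3.74166
e/s = -1 / 3.74166 = -0.267

-0.267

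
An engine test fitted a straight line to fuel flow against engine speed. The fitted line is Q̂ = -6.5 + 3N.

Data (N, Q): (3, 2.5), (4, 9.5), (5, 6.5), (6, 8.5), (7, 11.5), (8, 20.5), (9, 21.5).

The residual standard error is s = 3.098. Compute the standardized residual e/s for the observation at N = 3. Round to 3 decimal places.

Q̂ = -6.5 + 3·3 = 2.5
e = 2.5 − 2.5 = 0
e/s = 0 / 3.098 = 0.000

0.000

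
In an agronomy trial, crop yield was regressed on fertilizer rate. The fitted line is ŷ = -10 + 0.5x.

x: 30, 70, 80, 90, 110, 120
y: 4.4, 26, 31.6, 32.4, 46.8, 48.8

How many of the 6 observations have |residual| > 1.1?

4

x=30: ŷ = -10 + 0.5·30 = 5; r = 4.4 − 5 = -0.6
x=70: ŷ = -10 + 0.5·70 = 25; r = 26 − 25 = 1
x=80: ŷ = -10 + 0.5·80 = 30; r = 31.6 − 30 = 1.6
x=90: ŷ = -10 + 0.5·90 = 35; r = 32.4 − 35 = -2.6
x=110: ŷ = -10 + 0.5·110 = 45; r = 46.8 − 45 = 1.8
x=120: ŷ = -10 + 0.5·120 = 50; r = 48.8 − 50 = -1.2
|r| > 1.1: x=80 (|r|=1.6), x=90 (|r|=2.6), x=110 (|r|=1.8), x=120 (|r|=1.2) → 4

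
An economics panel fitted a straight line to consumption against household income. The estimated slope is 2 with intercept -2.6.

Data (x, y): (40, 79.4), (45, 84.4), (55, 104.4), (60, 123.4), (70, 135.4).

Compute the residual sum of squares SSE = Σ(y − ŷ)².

SSE = 62

x=40: ŷ = -2.6 + 2·40 = 77.4; r = 79.4 − 77.4 = 2
x=45: ŷ = -2.6 + 2·45 = 87.4; r = 84.4 − 87.4 = -3
x=55: ŷ = -2.6 + 2·55 = 107.4; r = 104.4 − 107.4 = -3
x=60: ŷ = -2.6 + 2·60 = 117.4; r = 123.4 − 117.4 = 6
x=70: ŷ = -2.6 + 2·70 = 137.4; r = 135.4 − 137.4 = -2
SSE = 4 + 9 + 9 + 36 + 4 = 62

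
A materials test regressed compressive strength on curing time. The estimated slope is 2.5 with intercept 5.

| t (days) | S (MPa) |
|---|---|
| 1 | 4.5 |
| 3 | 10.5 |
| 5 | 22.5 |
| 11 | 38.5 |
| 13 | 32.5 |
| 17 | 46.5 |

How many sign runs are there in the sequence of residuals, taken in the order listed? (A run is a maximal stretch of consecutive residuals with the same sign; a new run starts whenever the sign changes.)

t=1: Ŝ = 5 + 2.5·1 = 7.5; r = 4.5 − 7.5 = -3
t=3: Ŝ = 5 + 2.5·3 = 12.5; r = 10.5 − 12.5 = -2
t=5: Ŝ = 5 + 2.5·5 = 17.5; r = 22.5 − 17.5 = 5
t=11: Ŝ = 5 + 2.5·11 = 32.5; r = 38.5 − 32.5 = 6
t=13: Ŝ = 5 + 2.5·13 = 37.5; r = 32.5 − 37.5 = -5
t=17: Ŝ = 5 + 2.5·17 = 47.5; r = 46.5 − 47.5 = -1
Signs: − − + + − −
Runs: −×2, +×2, −×2 → 3

3 runs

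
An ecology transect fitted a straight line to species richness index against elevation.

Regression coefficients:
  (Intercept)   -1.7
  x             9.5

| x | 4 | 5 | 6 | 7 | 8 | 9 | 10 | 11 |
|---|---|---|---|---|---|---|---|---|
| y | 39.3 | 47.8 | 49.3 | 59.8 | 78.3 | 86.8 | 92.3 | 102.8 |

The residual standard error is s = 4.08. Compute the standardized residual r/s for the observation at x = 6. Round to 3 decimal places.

-1.471

ŷ = -1.7 + 9.5·6 = 55.3
r = 49.3 − 55.3 = -6
r/s = -6 / 4.08 = -1.471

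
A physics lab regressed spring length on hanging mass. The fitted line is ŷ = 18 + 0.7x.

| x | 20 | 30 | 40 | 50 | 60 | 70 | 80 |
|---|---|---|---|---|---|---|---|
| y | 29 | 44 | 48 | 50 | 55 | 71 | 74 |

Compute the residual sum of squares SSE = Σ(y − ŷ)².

x=20: ŷ = 18 + 0.7·20 = 32; r = 29 − 32 = -3
x=30: ŷ = 18 + 0.7·30 = 39; r = 44 − 39 = 5
x=40: ŷ = 18 + 0.7·40 = 46; r = 48 − 46 = 2
x=50: ŷ = 18 + 0.7·50 = 53; r = 50 − 53 = -3
x=60: ŷ = 18 + 0.7·60 = 60; r = 55 − 60 = -5
x=70: ŷ = 18 + 0.7·70 = 67; r = 71 − 67 = 4
x=80: ŷ = 18 + 0.7·80 = 74; r = 74 − 74 = 0
SSE = 9 + 25 + 4 + 9 + 25 + 16 + 0 = 88

SSE = 88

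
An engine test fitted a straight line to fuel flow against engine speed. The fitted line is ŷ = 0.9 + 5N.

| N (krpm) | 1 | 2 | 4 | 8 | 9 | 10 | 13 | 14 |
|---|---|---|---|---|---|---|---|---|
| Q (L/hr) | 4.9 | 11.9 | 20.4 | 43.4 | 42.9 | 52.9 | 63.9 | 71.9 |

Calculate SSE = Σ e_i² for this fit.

SSE = 26.5

N=1: ŷ = 0.9 + 5·1 = 5.9; e = 4.9 − 5.9 = -1
N=2: ŷ = 0.9 + 5·2 = 10.9; e = 11.9 − 10.9 = 1
N=4: ŷ = 0.9 + 5·4 = 20.9; e = 20.4 − 20.9 = -0.5
N=8: ŷ = 0.9 + 5·8 = 40.9; e = 43.4 − 40.9 = 2.5
N=9: ŷ = 0.9 + 5·9 = 45.9; e = 42.9 − 45.9 = -3
N=10: ŷ = 0.9 + 5·10 = 50.9; e = 52.9 − 50.9 = 2
N=13: ŷ = 0.9 + 5·13 = 65.9; e = 63.9 − 65.9 = -2
N=14: ŷ = 0.9 + 5·14 = 70.9; e = 71.9 − 70.9 = 1
SSE = 1 + 1 + 0.25 + 6.25 + 9 + 4 + 4 + 1 = 26.5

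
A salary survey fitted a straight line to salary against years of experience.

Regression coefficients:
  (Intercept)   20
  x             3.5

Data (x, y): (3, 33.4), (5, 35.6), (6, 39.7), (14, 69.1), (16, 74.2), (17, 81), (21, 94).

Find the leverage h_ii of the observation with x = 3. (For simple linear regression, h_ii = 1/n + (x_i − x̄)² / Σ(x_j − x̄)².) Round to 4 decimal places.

h = 0.4034

x̄ = (3 + 5 + 6 + 14 + 16 + 17 + 21)/7 = 11.7143
Σ(x − x̄)² = 75.9388 + 45.0816 + 32.6531 + 5.22449 + 18.3673 + 27.9388 + 86.2245 = 291.429
h = 1/7 + (-8.71429)²/291.429 = 0.142857 + 0.260574 = 0.4034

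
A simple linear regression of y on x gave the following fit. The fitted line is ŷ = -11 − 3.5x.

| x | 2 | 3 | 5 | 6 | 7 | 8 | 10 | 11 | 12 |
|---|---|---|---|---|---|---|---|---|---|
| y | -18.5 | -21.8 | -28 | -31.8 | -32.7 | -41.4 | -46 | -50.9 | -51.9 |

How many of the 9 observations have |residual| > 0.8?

x=2: ŷ = -11 − 3.5·2 = -18; e = -18.5 − (-18) = -0.5
x=3: ŷ = -11 − 3.5·3 = -21.5; e = -21.8 − (-21.5) = -0.3
x=5: ŷ = -11 − 3.5·5 = -28.5; e = -28 − (-28.5) = 0.5
x=6: ŷ = -11 − 3.5·6 = -32; e = -31.8 − (-32) = 0.2
x=7: ŷ = -11 − 3.5·7 = -35.5; e = -32.7 − (-35.5) = 2.8
x=8: ŷ = -11 − 3.5·8 = -39; e = -41.4 − (-39) = -2.4
x=10: ŷ = -11 − 3.5·10 = -46; e = -46 − (-46) = 0
x=11: ŷ = -11 − 3.5·11 = -49.5; e = -50.9 − (-49.5) = -1.4
x=12: ŷ = -11 − 3.5·12 = -53; e = -51.9 − (-53) = 1.1
|e| > 0.8: x=7 (|e|=2.8), x=8 (|e|=2.4), x=11 (|e|=1.4), x=12 (|e|=1.1) → 4

4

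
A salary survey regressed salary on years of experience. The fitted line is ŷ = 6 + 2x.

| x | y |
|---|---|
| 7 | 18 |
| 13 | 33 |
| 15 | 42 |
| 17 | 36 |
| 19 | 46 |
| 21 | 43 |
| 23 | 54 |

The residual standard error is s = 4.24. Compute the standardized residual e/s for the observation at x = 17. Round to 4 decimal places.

-0.9434

ŷ = 6 + 2·17 = 40
e = 36 − 40 = -4
e/s = -4 / 4.24 = -0.9434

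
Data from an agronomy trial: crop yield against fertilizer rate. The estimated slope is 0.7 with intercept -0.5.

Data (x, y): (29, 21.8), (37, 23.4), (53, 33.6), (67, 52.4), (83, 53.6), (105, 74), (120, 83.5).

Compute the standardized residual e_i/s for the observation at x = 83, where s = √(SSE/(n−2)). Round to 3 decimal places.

-1.069

x=29: ŷ = -0.5 + 0.7·29 = 19.8; e = 21.8 − 19.8 = 2
x=37: ŷ = -0.5 + 0.7·37 = 25.4; e = 23.4 − 25.4 = -2
x=53: ŷ = -0.5 + 0.7·53 = 36.6; e = 33.6 − 36.6 = -3
x=67: ŷ = -0.5 + 0.7·67 = 46.4; e = 52.4 − 46.4 = 6
x=83: ŷ = -0.5 + 0.7·83 = 57.6; e = 53.6 − 57.6 = -4
x=105: ŷ = -0.5 + 0.7·105 = 73; e = 74 − 73 = 1
x=120: ŷ = -0.5 + 0.7·120 = 83.5; e = 83.5 − 83.5 = 0
SSE = 4 + 4 + 9 + 36 + 16 + 1 + 0 = 70
s = √(70/5) = 3.74166
e/s = -4 / 3.74166 = -1.069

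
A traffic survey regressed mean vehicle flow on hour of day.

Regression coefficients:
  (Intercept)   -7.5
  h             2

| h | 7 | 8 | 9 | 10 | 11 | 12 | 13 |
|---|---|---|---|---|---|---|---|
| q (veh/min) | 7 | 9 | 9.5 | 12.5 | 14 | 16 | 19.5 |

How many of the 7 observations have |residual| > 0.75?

h=7: ŷ = -7.5 + 2·7 = 6.5; r = 7 − 6.5 = 0.5
h=8: ŷ = -7.5 + 2·8 = 8.5; r = 9 − 8.5 = 0.5
h=9: ŷ = -7.5 + 2·9 = 10.5; r = 9.5 − 10.5 = -1
h=10: ŷ = -7.5 + 2·10 = 12.5; r = 12.5 − 12.5 = 0
h=11: ŷ = -7.5 + 2·11 = 14.5; r = 14 − 14.5 = -0.5
h=12: ŷ = -7.5 + 2·12 = 16.5; r = 16 − 16.5 = -0.5
h=13: ŷ = -7.5 + 2·13 = 18.5; r = 19.5 − 18.5 = 1
|r| > 0.75: h=9 (|r|=1), h=13 (|r|=1) → 2

2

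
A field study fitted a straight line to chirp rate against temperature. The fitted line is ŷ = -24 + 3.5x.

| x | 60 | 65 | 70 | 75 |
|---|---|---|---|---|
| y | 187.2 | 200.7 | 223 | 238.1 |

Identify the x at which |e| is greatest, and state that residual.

x=60: ŷ = -24 + 3.5·60 = 186; e = 187.2 − 186 = 1.2
x=65: ŷ = -24 + 3.5·65 = 203.5; e = 200.7 − 203.5 = -2.8
x=70: ŷ = -24 + 3.5·70 = 221; e = 223 − 221 = 2
x=75: ŷ = -24 + 3.5·75 = 238.5; e = 238.1 − 238.5 = -0.4
Largest |e| is 2.8 at x = 65, residual -2.8.

x = 65, e = -2.8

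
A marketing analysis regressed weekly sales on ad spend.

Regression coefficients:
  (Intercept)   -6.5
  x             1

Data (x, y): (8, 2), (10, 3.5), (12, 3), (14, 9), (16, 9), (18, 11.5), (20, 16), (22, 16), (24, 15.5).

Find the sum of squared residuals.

SSE = 19.5

x=8: ŷ = -6.5 + 8 = 1.5; r = 2 − 1.5 = 0.5
x=10: ŷ = -6.5 + 10 = 3.5; r = 3.5 − 3.5 = 0
x=12: ŷ = -6.5 + 12 = 5.5; r = 3 − 5.5 = -2.5
x=14: ŷ = -6.5 + 14 = 7.5; r = 9 − 7.5 = 1.5
x=16: ŷ = -6.5 + 16 = 9.5; r = 9 − 9.5 = -0.5
x=18: ŷ = -6.5 + 18 = 11.5; r = 11.5 − 11.5 = 0
x=20: ŷ = -6.5 + 20 = 13.5; r = 16 − 13.5 = 2.5
x=22: ŷ = -6.5 + 22 = 15.5; r = 16 − 15.5 = 0.5
x=24: ŷ = -6.5 + 24 = 17.5; r = 15.5 − 17.5 = -2
SSE = 0.25 + 0 + 6.25 + 2.25 + 0.25 + 0 + 6.25 + 0.25 + 4 = 19.5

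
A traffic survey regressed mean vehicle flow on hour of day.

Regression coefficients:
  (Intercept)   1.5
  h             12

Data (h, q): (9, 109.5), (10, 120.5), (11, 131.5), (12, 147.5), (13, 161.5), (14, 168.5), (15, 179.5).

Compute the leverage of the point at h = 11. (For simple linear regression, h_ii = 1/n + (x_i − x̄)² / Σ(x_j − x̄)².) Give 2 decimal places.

h̄ = (9 + 10 + 11 + 12 + 13 + 14 + 15)/7 = 12
Σ(h − h̄)² = 9 + 4 + 1 + 0 + 1 + 4 + 9 = 28
h = 1/7 + (-1)²/28 = 0.142857 + 0.0357143 = 0.18

h = 0.18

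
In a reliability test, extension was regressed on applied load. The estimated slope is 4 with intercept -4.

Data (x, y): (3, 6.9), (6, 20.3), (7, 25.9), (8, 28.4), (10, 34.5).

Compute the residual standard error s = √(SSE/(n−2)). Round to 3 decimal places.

x=3: ŷ = -4 + 4·3 = 8; e = 6.9 − 8 = -1.1
x=6: ŷ = -4 + 4·6 = 20; e = 20.3 − 20 = 0.3
x=7: ŷ = -4 + 4·7 = 24; e = 25.9 − 24 = 1.9
x=8: ŷ = -4 + 4·8 = 28; e = 28.4 − 28 = 0.4
x=10: ŷ = -4 + 4·10 = 36; e = 34.5 − 36 = -1.5
SSE = 1.21 + 0.09 + 3.61 + 0.16 + 2.25 = 7.32
s = √(7.32/3) = √2.44 ≈ 1.562

s = 1.562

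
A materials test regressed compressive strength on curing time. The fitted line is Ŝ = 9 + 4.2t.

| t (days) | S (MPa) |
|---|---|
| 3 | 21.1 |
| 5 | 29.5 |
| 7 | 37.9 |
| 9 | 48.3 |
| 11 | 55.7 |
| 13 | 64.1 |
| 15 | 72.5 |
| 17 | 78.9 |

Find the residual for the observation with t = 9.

e = 1.5

Ŝ = 9 + 4.2·9 = 46.8
e = 48.3 − 46.8 = 1.5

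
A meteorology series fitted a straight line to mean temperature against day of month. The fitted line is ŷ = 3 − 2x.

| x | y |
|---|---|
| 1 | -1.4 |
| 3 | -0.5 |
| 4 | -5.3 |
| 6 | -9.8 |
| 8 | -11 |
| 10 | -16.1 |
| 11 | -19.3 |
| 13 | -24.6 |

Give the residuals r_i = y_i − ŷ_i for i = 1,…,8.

-2.4, 2.5, -0.3, -0.8, 2, 0.9, -0.3, -1.6

x=1: ŷ = 3 − 2·1 = 1; r = -1.4 − 1 = -2.4
x=3: ŷ = 3 − 2·3 = -3; r = -0.5 − (-3) = 2.5
x=4: ŷ = 3 − 2·4 = -5; r = -5.3 − (-5) = -0.3
x=6: ŷ = 3 − 2·6 = -9; r = -9.8 − (-9) = -0.8
x=8: ŷ = 3 − 2·8 = -13; r = -11 − (-13) = 2
x=10: ŷ = 3 − 2·10 = -17; r = -16.1 − (-17) = 0.9
x=11: ŷ = 3 − 2·11 = -19; r = -19.3 − (-19) = -0.3
x=13: ŷ = 3 − 2·13 = -23; r = -24.6 − (-23) = -1.6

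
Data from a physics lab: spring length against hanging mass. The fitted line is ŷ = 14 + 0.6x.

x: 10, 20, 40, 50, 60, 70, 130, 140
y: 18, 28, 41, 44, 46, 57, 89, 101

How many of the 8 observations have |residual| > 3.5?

x=10: ŷ = 14 + 0.6·10 = 20; r = 18 − 20 = -2
x=20: ŷ = 14 + 0.6·20 = 26; r = 28 − 26 = 2
x=40: ŷ = 14 + 0.6·40 = 38; r = 41 − 38 = 3
x=50: ŷ = 14 + 0.6·50 = 44; r = 44 − 44 = 0
x=60: ŷ = 14 + 0.6·60 = 50; r = 46 − 50 = -4
x=70: ŷ = 14 + 0.6·70 = 56; r = 57 − 56 = 1
x=130: ŷ = 14 + 0.6·130 = 92; r = 89 − 92 = -3
x=140: ŷ = 14 + 0.6·140 = 98; r = 101 − 98 = 3
|r| > 3.5: x=60 (|r|=4) → 1

1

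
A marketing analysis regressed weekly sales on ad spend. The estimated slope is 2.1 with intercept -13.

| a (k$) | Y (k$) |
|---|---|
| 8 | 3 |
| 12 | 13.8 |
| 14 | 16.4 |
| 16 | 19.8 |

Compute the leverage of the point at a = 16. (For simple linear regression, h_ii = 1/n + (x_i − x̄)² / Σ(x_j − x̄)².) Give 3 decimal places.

h = 0.600

ā = (8 + 12 + 14 + 16)/4 = 12.5
Σ(a − ā)² = 20.25 + 0.25 + 2.25 + 12.25 = 35
h = 1/4 + (3.5)²/35 = 0.25 + 0.35 = 0.600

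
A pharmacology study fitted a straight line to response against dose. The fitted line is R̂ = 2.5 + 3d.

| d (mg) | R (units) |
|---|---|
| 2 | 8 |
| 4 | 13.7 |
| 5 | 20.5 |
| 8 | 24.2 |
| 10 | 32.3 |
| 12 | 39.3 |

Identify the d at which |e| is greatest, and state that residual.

d = 5, e = 3

d=2: R̂ = 2.5 + 3·2 = 8.5; e = 8 − 8.5 = -0.5
d=4: R̂ = 2.5 + 3·4 = 14.5; e = 13.7 − 14.5 = -0.8
d=5: R̂ = 2.5 + 3·5 = 17.5; e = 20.5 − 17.5 = 3
d=8: R̂ = 2.5 + 3·8 = 26.5; e = 24.2 − 26.5 = -2.3
d=10: R̂ = 2.5 + 3·10 = 32.5; e = 32.3 − 32.5 = -0.2
d=12: R̂ = 2.5 + 3·12 = 38.5; e = 39.3 − 38.5 = 0.8
Largest |e| is 3 at d = 5, residual 3.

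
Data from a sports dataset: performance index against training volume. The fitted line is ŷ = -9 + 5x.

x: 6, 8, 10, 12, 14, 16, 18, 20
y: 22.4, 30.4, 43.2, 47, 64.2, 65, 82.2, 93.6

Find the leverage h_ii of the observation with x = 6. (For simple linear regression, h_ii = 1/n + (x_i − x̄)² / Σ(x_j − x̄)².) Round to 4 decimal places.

x̄ = (6 + 8 + 10 + 12 + 14 + 16 + 18 + 20)/8 = 13
Σ(x − x̄)² = 49 + 25 + 9 + 1 + 1 + 9 + 25 + 49 = 168
h = 1/8 + (-7)²/168 = 0.125 + 0.291667 = 0.4167

h = 0.4167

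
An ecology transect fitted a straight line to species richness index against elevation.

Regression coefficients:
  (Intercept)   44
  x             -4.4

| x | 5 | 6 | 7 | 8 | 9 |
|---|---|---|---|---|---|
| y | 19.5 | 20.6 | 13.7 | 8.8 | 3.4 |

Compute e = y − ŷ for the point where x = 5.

e = -2.5

ŷ = 44 − 4.4·5 = 22
e = 19.5 − 22 = -2.5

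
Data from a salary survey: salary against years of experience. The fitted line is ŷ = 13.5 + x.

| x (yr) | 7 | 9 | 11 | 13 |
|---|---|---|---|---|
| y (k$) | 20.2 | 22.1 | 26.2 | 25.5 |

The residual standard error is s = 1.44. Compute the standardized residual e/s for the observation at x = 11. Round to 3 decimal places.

1.181

ŷ = 13.5 + 11 = 24.5
e = 26.2 − 24.5 = 1.7
e/s = 1.7 / 1.44 = 1.181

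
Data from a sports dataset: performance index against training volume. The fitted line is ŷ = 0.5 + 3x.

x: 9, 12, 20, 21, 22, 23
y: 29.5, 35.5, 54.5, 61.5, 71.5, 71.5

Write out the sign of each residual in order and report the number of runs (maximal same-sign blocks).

x=9: ŷ = 0.5 + 3·9 = 27.5; e = 29.5 − 27.5 = 2
x=12: ŷ = 0.5 + 3·12 = 36.5; e = 35.5 − 36.5 = -1
x=20: ŷ = 0.5 + 3·20 = 60.5; e = 54.5 − 60.5 = -6
x=21: ŷ = 0.5 + 3·21 = 63.5; e = 61.5 − 63.5 = -2
x=22: ŷ = 0.5 + 3·22 = 66.5; e = 71.5 − 66.5 = 5
x=23: ŷ = 0.5 + 3·23 = 69.5; e = 71.5 − 69.5 = 2
Signs: + − − − + +
Runs: +×1, −×3, +×2 → 3

3 runs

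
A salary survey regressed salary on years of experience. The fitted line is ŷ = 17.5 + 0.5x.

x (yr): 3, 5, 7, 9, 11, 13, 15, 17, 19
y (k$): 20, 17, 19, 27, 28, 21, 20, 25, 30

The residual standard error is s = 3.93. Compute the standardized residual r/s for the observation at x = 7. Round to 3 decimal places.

-0.509

ŷ = 17.5 + 0.5·7 = 21
r = 19 − 21 = -2
r/s = -2 / 3.93 = -0.509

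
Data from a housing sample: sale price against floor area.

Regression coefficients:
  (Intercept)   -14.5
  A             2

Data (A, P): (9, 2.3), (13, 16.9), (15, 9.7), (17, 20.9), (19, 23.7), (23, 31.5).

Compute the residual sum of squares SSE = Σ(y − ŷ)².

A=9: P̂ = -14.5 + 2·9 = 3.5; e = 2.3 − 3.5 = -1.2
A=13: P̂ = -14.5 + 2·13 = 11.5; e = 16.9 − 11.5 = 5.4
A=15: P̂ = -14.5 + 2·15 = 15.5; e = 9.7 − 15.5 = -5.8
A=17: P̂ = -14.5 + 2·17 = 19.5; e = 20.9 − 19.5 = 1.4
A=19: P̂ = -14.5 + 2·19 = 23.5; e = 23.7 − 23.5 = 0.2
A=23: P̂ = -14.5 + 2·23 = 31.5; e = 31.5 − 31.5 = 0
SSE = 1.44 + 29.16 + 33.64 + 1.96 + 0.04 + 0 = 66.24

SSE = 66.24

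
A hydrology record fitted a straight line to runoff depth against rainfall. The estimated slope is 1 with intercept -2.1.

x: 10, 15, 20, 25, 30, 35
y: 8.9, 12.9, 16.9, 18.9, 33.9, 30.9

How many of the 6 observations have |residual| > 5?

x=10: ŷ = -2.1 + 10 = 7.9; e = 8.9 − 7.9 = 1
x=15: ŷ = -2.1 + 15 = 12.9; e = 12.9 − 12.9 = 0
x=20: ŷ = -2.1 + 20 = 17.9; e = 16.9 − 17.9 = -1
x=25: ŷ = -2.1 + 25 = 22.9; e = 18.9 − 22.9 = -4
x=30: ŷ = -2.1 + 30 = 27.9; e = 33.9 − 27.9 = 6
x=35: ŷ = -2.1 + 35 = 32.9; e = 30.9 − 32.9 = -2
|e| > 5: x=30 (|e|=6) → 1

1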